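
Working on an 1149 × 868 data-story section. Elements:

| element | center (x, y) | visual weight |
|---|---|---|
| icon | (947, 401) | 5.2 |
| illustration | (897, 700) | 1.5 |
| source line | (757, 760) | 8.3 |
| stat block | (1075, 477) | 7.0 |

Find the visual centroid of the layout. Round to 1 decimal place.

Total weight = 5.2 + 1.5 + 8.3 + 7.0 = 22.0.
x: (5.2·947 + 1.5·897 + 8.3·757 + 7.0·1075) / 22.0 = 20078.0 / 22.0 ≈ 912.64
y: (5.2·401 + 1.5·700 + 8.3·760 + 7.0·477) / 22.0 = 12782.2 / 22.0 ≈ 581.01

(912.6, 581.0)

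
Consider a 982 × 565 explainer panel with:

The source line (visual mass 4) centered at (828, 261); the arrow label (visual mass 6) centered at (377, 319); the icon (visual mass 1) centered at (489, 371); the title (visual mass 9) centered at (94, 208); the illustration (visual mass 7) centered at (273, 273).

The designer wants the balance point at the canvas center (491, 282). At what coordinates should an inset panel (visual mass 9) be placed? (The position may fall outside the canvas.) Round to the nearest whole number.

New total weight: (4 + 6 + 1 + 9 + 7) + 9 = 36.
x: need Σw·x = 36·491 = 17676. Existing = 4·828 + 6·377 + 1·489 + 9·94 + 7·273 = 8820. Remainder 8856 / 9 ≈ 984.00.
y: need Σw·y = 36·282 = 10152. Existing = 4·261 + 6·319 + 1·371 + 9·208 + 7·273 = 7112. Remainder 3040 / 9 ≈ 337.78.

(984, 338)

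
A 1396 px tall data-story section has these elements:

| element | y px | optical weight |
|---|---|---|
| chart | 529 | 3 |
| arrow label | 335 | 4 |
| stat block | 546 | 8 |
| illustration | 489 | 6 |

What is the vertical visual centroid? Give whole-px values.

Total weight = 3 + 4 + 8 + 6 = 21.
Σw·y = 3·529 + 4·335 + 8·546 + 6·489 = 10229, so ȳ = 10229/21 ≈ 487.10.

y ≈ 487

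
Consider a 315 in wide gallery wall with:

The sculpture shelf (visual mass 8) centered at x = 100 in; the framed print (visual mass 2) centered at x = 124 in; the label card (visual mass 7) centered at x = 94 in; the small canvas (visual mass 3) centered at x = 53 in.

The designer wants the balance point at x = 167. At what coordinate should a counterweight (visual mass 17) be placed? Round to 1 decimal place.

After adding the counterweight, total weight = 8 + 2 + 7 + 3 + 17 = 37.
x: target moment 37×167 = 6179; current 8·100 + 2·124 + 7·94 + 3·53 = 1865; the counterweight supplies 4314, so x = 4314/17 ≈ 253.76.

x ≈ 253.8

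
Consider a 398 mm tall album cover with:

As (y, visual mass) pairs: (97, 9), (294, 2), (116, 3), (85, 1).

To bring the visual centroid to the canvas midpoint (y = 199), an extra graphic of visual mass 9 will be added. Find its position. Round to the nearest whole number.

y ≈ 320

With the extra graphic, Σw becomes 9 + 2 + 3 + 1 + 9 = 24.
Along y: (1894 + 9·y) / 24 = 199 (existing moment 9·97 + 2·294 + 3·116 + 1·85 = 1894) ⇒ y = (4776 − 1894) / 9 ≈ 320.22.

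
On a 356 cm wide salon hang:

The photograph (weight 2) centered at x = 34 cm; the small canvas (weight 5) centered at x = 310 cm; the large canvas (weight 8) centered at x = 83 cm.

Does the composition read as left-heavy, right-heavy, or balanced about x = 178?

left-heavy

Σw = 2 + 5 + 8 = 15.
x: (2·34 + 5·310 + 8·83) / 15 = 2282 / 15 ≈ 152.13
152.1 vs midline 178 → left-heavy.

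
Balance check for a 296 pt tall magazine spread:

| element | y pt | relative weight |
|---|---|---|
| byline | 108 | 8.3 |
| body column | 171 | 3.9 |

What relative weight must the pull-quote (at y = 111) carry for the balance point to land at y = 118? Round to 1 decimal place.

w ≈ 17.7

Fixed elements: Σw = 8.3 + 3.9 = 12.2, Σw·y = 8.3·108 + 3.9·171 = 1563.3.
Set Σw·y/Σw = 118: (1563.3 + 111w) = 118·(12.2 + w).
So w = (118·12.2 − 1563.3)/(111 − 118) = -123.7/-7 ≈ 17.67.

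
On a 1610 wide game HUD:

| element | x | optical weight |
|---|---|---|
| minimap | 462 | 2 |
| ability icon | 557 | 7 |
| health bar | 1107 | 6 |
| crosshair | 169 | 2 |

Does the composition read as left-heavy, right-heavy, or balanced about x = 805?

left-heavy

Weights sum to 2 + 7 + 6 + 2 = 17.
x-moment: 2·462 + 7·557 + 6·1107 + 2·169 = 11803; centroid 11803/17 ≈ 694.29.
Since 694.3 is left of 805, the composition reads left-heavy.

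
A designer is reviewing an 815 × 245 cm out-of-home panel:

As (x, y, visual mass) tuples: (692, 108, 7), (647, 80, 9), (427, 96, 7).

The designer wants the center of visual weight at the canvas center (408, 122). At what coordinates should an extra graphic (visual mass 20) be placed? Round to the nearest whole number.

After adding the extra graphic, total weight = 7 + 9 + 7 + 20 = 43.
Along x: (13656 + 20·x) / 43 = 408 (existing moment 7·692 + 9·647 + 7·427 = 13656) ⇒ x = (17544 − 13656) / 20 ≈ 194.40.
Along y: (2148 + 20·y) / 43 = 122 (existing moment 7·108 + 9·80 + 7·96 = 2148) ⇒ y = (5246 − 2148) / 20 ≈ 154.90.

(194, 155)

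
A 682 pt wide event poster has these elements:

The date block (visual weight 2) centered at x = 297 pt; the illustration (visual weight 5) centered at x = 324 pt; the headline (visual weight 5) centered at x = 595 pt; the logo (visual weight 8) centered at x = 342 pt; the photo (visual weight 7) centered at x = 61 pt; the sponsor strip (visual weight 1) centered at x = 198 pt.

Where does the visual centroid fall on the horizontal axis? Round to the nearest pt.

Σw = 2 + 5 + 5 + 8 + 7 + 1 = 28.
x: (2·297 + 5·324 + 5·595 + 8·342 + 7·61 + 1·198) / 28 = 8550 / 28 ≈ 305.36

x ≈ 305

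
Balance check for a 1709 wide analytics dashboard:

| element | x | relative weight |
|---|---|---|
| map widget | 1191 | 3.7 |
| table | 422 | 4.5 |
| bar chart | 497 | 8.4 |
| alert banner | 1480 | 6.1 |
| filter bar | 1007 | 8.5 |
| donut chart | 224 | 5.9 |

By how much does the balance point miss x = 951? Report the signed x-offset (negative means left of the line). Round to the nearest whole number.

≈ -159

Total weight = 3.7 + 4.5 + 8.4 + 6.1 + 8.5 + 5.9 = 37.1.
x-moment: 3.7·1191 + 4.5·422 + 8.4·497 + 6.1·1480 + 8.5·1007 + 5.9·224 = 29389.6; centroid 29389.6/37.1 ≈ 792.17.
Offset from x = 951: 792.17 − 951 ≈ -158.83.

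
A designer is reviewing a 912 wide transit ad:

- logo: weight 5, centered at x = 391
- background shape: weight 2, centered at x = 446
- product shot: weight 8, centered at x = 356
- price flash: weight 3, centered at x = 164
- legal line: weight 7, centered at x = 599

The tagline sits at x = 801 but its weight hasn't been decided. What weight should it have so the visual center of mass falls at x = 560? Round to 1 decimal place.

w ≈ 15.0

Known weights sum to 5 + 2 + 8 + 3 + 7 = 25; their moment is 5·391 + 2·446 + 8·356 + 3·164 + 7·599 = 10380.
Balance at x = 560 requires (10380 + w·801) / (25 + w) = 560.
Solving: w = (560·25 − 10380) / (801 − 560) = 3620 / 241 ≈ 15.02.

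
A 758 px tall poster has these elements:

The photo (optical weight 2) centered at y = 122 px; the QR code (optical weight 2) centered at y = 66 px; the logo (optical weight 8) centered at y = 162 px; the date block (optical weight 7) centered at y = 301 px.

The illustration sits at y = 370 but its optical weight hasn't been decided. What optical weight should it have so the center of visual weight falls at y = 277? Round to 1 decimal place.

w ≈ 16.0

Known weights sum to 2 + 2 + 8 + 7 = 19; their moment is 2·122 + 2·66 + 8·162 + 7·301 = 3779.
Balance at y = 277 requires (3779 + w·370) / (19 + w) = 277.
Solving: w = (277·19 − 3779) / (370 − 277) = 1484 / 93 ≈ 15.96.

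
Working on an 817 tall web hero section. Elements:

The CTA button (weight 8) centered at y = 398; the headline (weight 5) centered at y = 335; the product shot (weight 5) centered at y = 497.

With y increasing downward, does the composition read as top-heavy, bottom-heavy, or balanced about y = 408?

balanced

Σw = 8 + 5 + 5 = 18.
y: (8·398 + 5·335 + 5·497) / 18 = 7344 / 18 ≈ 408.00
The centroid 408.00 matches the midline at 408, so the layout is balanced.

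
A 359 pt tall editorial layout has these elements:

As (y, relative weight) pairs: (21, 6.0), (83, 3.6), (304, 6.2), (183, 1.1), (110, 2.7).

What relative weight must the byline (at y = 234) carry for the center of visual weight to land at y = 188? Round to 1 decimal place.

w ≈ 19.1

Fixed elements: Σw = 6.0 + 3.6 + 6.2 + 1.1 + 2.7 = 19.6, Σw·y = 6.0·21 + 3.6·83 + 6.2·304 + 1.1·183 + 2.7·110 = 2807.9.
Set Σw·y/Σw = 188: (2807.9 + 234w) = 188·(19.6 + w).
Solving: w = (188·19.6 − 2807.9) / (234 − 188) = 876.9 / 46 ≈ 19.06.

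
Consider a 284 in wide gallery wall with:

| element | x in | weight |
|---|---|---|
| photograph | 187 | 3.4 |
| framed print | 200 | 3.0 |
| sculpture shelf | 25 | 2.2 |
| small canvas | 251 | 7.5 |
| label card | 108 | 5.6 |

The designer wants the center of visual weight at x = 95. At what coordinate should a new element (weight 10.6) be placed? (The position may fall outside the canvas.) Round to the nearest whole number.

With the new element, Σw becomes 3.4 + 3.0 + 2.2 + 7.5 + 5.6 + 10.6 = 32.3.
x: need Σw·x = 32.3·95 = 3068.5. Existing = 3.4·187 + 3.0·200 + 2.2·25 + 7.5·251 + 5.6·108 = 3778.1. Remainder -709.6 / 10.6 ≈ -66.94.

x ≈ -67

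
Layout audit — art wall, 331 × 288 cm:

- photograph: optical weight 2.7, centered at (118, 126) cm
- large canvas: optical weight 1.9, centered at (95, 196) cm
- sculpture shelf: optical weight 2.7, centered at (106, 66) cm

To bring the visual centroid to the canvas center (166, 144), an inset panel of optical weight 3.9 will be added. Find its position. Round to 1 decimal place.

New total weight: (2.7 + 1.9 + 2.7) + 3.9 = 11.2.
x: target moment 11.2×166 = 1859.2; current 2.7·118 + 1.9·95 + 2.7·106 = 785.3; the inset panel supplies 1073.9, so x = 1073.9/3.9 ≈ 275.36.
y: target moment 11.2×144 = 1612.8; current 2.7·126 + 1.9·196 + 2.7·66 = 890.8; the inset panel supplies 722.0, so y = 722.0/3.9 ≈ 185.13.

(275.4, 185.1)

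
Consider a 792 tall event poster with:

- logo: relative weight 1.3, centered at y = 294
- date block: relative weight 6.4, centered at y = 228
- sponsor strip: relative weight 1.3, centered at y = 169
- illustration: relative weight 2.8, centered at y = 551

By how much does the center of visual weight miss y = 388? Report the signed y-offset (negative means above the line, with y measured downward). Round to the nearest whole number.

≈ -83

Total weight = 1.3 + 6.4 + 1.3 + 2.8 = 11.8.
Σw·y = 1.3·294 + 6.4·228 + 1.3·169 + 2.8·551 = 3603.9, so ȳ = 3603.9/11.8 ≈ 305.42.
Offset from y = 388: 305.42 − 388 ≈ -82.58.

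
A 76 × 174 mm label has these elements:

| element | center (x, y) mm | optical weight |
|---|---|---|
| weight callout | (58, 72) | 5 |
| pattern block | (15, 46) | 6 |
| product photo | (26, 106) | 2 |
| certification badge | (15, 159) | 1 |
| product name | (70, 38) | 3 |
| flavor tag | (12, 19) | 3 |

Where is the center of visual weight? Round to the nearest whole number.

Weights sum to 5 + 6 + 2 + 1 + 3 + 3 = 20.
Σw·x = 5·58 + 6·15 + 2·26 + 1·15 + 3·70 + 3·12 = 693, so x̄ = 693/20 ≈ 34.65.
Σw·y = 5·72 + 6·46 + 2·106 + 1·159 + 3·38 + 3·19 = 1178, so ȳ = 1178/20 ≈ 58.90.

(35, 59)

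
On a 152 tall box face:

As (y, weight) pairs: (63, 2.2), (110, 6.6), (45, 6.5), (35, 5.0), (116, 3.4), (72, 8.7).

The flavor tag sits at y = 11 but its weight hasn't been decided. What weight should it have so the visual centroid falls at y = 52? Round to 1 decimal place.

w ≈ 16.3

Known weights sum to 2.2 + 6.6 + 6.5 + 5.0 + 3.4 + 8.7 = 32.4; their moment is 2.2·63 + 6.6·110 + 6.5·45 + 5.0·35 + 3.4·116 + 8.7·72 = 2352.9.
Balance at y = 52 requires (2352.9 + w·11) / (32.4 + w) = 52.
So w = (52·32.4 − 2352.9)/(11 − 52) = -668.1/-41 ≈ 16.30.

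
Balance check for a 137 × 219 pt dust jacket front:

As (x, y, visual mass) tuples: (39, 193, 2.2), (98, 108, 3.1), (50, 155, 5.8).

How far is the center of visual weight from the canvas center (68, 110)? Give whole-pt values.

Σw = 2.2 + 3.1 + 5.8 = 11.1.
x: (2.2·39 + 3.1·98 + 5.8·50) / 11.1 = 679.6 / 11.1 ≈ 61.23
y: (2.2·193 + 3.1·108 + 5.8·155) / 11.1 = 1658.4 / 11.1 ≈ 149.41
Offset from (68, 110): Δx ≈ -6.77, Δy ≈ 39.41; distance = √(Δx² + Δy²) ≈ 39.98.

≈ 40 pt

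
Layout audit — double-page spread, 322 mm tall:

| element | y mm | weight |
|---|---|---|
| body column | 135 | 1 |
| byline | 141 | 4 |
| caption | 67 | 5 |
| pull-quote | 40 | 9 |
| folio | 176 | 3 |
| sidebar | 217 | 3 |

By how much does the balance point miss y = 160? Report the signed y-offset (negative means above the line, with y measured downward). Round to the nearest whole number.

≈ -57 mm

Σw = 1 + 4 + 5 + 9 + 3 + 3 = 25.
y: moment 2573 / weight 25 ≈ 102.92
Offset from y = 160: 102.92 − 160 ≈ -57.08.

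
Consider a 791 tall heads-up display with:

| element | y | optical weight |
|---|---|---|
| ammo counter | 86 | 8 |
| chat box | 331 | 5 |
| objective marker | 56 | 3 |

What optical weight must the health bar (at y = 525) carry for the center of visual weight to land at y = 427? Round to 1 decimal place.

Existing Σw = 16 (8 + 5 + 3); existing moment 8·86 + 5·331 + 3·56 = 2511.
For the centroid to hit 427: (2511 + w·525) / (16 + w) = 427.
Solving: w = (427·16 − 2511) / (525 − 427) = 4321 / 98 ≈ 44.09.

w ≈ 44.1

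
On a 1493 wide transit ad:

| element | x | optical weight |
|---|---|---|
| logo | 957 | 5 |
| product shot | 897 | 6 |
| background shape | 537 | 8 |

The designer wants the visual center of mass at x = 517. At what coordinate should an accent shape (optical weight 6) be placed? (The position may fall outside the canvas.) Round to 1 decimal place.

New total weight: (5 + 6 + 8) + 6 = 25.
Along x: (14463 + 6·x) / 25 = 517 (existing moment 5·957 + 6·897 + 8·537 = 14463) ⇒ x = (12925 − 14463) / 6 ≈ -256.33.

x ≈ -256.3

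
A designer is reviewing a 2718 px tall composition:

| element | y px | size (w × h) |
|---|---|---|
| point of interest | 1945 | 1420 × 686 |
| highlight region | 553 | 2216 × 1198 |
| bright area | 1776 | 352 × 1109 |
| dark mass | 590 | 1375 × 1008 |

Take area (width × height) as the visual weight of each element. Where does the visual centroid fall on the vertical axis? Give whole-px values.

Areas: point of interest 1420·686 = 974120, highlight region 2216·1198 = 2654768, bright area 352·1109 = 390368, dark mass 1375·1008 = 1386000. Total weight = 5405256.
Σw·y = 974120·1945 + 2654768·553 + 390368·1776 + 1386000·590 = 4873783672, so ȳ = 4873783672/5405256 ≈ 901.67.

y ≈ 902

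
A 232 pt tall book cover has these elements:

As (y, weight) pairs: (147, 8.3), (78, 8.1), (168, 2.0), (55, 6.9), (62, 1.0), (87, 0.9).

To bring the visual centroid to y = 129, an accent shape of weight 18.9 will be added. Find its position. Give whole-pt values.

y ≈ 171

New total weight: (8.3 + 8.1 + 2.0 + 6.9 + 1.0 + 0.9) + 18.9 = 46.1.
y: target moment 46.1×129 = 5946.9; current 8.3·147 + 8.1·78 + 2.0·168 + 6.9·55 + 1.0·62 + 0.9·87 = 2707.7; the accent shape supplies 3239.2, so y = 3239.2/18.9 ≈ 171.39.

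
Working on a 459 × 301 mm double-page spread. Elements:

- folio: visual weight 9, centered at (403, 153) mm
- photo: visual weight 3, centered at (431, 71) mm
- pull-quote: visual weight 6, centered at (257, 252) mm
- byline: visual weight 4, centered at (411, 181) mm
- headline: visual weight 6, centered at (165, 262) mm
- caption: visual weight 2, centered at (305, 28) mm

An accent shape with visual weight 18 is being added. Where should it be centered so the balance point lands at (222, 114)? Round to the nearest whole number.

(53, 1)

With the accent shape, Σw becomes 9 + 3 + 6 + 4 + 6 + 2 + 18 = 48.
x: need Σw·x = 48·222 = 10656. Existing = 9·403 + 3·431 + 6·257 + 4·411 + 6·165 + 2·305 = 9706. Remainder 950 / 18 ≈ 52.78.
y: need Σw·y = 48·114 = 5472. Existing = 9·153 + 3·71 + 6·252 + 4·181 + 6·262 + 2·28 = 5454. Remainder 18 / 18 ≈ 1.00.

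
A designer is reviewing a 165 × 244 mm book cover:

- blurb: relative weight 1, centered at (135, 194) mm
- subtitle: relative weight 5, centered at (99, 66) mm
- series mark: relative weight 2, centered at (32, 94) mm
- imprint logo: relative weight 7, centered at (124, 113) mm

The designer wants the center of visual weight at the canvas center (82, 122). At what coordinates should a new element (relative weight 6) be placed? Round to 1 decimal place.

With the new element, Σw becomes 1 + 5 + 2 + 7 + 6 = 21.
x: need Σw·x = 21·82 = 1722. Existing = 1·135 + 5·99 + 2·32 + 7·124 = 1562. Remainder 160 / 6 ≈ 26.67.
y: need Σw·y = 21·122 = 2562. Existing = 1·194 + 5·66 + 2·94 + 7·113 = 1503. Remainder 1059 / 6 ≈ 176.50.

(26.7, 176.5)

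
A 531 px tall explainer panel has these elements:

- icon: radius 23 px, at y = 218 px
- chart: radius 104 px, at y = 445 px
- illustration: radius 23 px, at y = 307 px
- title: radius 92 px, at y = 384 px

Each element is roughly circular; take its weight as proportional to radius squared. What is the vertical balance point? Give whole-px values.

Weights ∝ r²: icon 23² = 529, chart 104² = 10816, illustration 23² = 529, title 92² = 8464; Σw = 20338.
Σw·y = 529·218 + 10816·445 + 529·307 + 8464·384 = 8341021, so ȳ = 8341021/20338 ≈ 410.12.

y ≈ 410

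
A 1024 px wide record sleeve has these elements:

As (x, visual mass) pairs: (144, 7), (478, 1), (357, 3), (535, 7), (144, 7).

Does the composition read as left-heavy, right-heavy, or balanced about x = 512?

Total weight = 7 + 1 + 3 + 7 + 7 = 25.
x-moment: 7·144 + 1·478 + 3·357 + 7·535 + 7·144 = 7310; centroid 7310/25 ≈ 292.40.
292.4 vs midline 512 → left-heavy.

left-heavy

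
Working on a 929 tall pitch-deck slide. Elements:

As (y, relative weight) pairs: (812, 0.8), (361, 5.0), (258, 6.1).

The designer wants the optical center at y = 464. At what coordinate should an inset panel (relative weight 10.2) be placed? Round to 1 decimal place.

With the inset panel, Σw becomes 0.8 + 5.0 + 6.1 + 10.2 = 22.1.
Along y: (4028.4 + 10.2·y) / 22.1 = 464 (existing moment 0.8·812 + 5.0·361 + 6.1·258 = 4028.4) ⇒ y = (10254.4 − 4028.4) / 10.2 ≈ 610.39.

y ≈ 610.4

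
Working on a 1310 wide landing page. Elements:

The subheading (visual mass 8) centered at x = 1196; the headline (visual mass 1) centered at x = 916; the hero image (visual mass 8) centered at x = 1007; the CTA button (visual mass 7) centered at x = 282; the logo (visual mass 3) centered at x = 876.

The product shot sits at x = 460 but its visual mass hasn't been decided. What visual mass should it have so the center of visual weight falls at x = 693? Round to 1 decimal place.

Fixed elements: Σw = 8 + 1 + 8 + 7 + 3 = 27, Σw·x = 8·1196 + 1·916 + 8·1007 + 7·282 + 3·876 = 23142.
Balance at x = 693 requires (23142 + w·460) / (27 + w) = 693.
So w = (693·27 − 23142)/(460 − 693) = -4431/-233 ≈ 19.02.

w ≈ 19.0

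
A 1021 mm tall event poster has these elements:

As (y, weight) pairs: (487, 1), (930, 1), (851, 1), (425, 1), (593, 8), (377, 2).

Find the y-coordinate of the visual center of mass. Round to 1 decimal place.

Total weight = 1 + 1 + 1 + 1 + 8 + 2 = 14.
Σw·y = 8191; ȳ = 8191/14 ≈ 585.07.

y ≈ 585.1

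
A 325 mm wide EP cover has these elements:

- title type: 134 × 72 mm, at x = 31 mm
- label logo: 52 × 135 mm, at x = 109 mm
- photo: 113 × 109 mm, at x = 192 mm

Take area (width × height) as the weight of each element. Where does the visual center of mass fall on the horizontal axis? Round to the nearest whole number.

x ≈ 118

Areas → weights: title type 134·72 = 9648, label logo 52·135 = 7020, photo 113·109 = 12317; Σw = 28985.
x: (9648·31 + 7020·109 + 12317·192) / 28985 = 3429132 / 28985 ≈ 118.31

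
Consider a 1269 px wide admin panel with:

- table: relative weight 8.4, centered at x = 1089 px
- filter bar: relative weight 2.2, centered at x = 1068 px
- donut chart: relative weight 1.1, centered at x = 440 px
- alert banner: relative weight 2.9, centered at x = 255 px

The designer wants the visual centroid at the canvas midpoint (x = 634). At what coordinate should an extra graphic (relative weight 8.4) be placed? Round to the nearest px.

x ≈ 222

With the extra graphic, Σw becomes 8.4 + 2.2 + 1.1 + 2.9 + 8.4 = 23.0.
x: target moment 23.0×634 = 14582.0; current 8.4·1089 + 2.2·1068 + 1.1·440 + 2.9·255 = 12720.7; the extra graphic supplies 1861.3, so x = 1861.3/8.4 ≈ 221.58.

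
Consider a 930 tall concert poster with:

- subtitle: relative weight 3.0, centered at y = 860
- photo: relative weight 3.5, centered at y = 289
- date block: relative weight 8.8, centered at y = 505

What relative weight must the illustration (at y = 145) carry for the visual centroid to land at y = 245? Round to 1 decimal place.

w ≈ 42.9

Known weights sum to 3.0 + 3.5 + 8.8 = 15.3; their moment is 3.0·860 + 3.5·289 + 8.8·505 = 8035.5.
For the centroid to hit 245: (8035.5 + w·145) / (15.3 + w) = 245.
So w = (245·15.3 − 8035.5)/(145 − 245) = -4287.0/-100 ≈ 42.87.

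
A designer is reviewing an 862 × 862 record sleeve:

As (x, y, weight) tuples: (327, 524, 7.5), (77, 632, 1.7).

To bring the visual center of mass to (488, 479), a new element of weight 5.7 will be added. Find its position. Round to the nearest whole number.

(822, 374)

With the new element, Σw becomes 7.5 + 1.7 + 5.7 = 14.9.
Along x: (2583.4 + 5.7·x) / 14.9 = 488 (existing moment 7.5·327 + 1.7·77 = 2583.4) ⇒ x = (7271.2 − 2583.4) / 5.7 ≈ 822.42.
Along y: (5004.4 + 5.7·y) / 14.9 = 479 (existing moment 7.5·524 + 1.7·632 = 5004.4) ⇒ y = (7137.1 − 5004.4) / 5.7 ≈ 374.16.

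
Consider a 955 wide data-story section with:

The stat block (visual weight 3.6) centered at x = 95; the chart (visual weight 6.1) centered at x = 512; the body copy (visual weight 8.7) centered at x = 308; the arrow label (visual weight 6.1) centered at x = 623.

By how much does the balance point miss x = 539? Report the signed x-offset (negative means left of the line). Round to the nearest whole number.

Weights sum to 3.6 + 6.1 + 8.7 + 6.1 = 24.5.
x-moment: 3.6·95 + 6.1·512 + 8.7·308 + 6.1·623 = 9945.1; centroid 9945.1/24.5 ≈ 405.92.
Against x = 539, that's 405.92 − 539 = -133.08.

≈ -133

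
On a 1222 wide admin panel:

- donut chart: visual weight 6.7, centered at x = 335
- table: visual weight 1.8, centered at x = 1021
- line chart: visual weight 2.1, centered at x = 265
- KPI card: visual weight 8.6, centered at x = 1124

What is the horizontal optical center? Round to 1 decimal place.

Weights sum to 6.7 + 1.8 + 2.1 + 8.6 = 19.2.
Σw·x = 6.7·335 + 1.8·1021 + 2.1·265 + 8.6·1124 = 14305.2, so x̄ = 14305.2/19.2 ≈ 745.06.

x ≈ 745.1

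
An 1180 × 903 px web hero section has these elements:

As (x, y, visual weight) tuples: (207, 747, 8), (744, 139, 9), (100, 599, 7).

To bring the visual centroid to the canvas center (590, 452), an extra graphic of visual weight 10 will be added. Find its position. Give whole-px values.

(1101, 395)

With the extra graphic, Σw becomes 8 + 9 + 7 + 10 = 34.
x: target moment 34×590 = 20060; current 8·207 + 9·744 + 7·100 = 9052; the extra graphic supplies 11008, so x = 11008/10 ≈ 1100.80.
y: target moment 34×452 = 15368; current 8·747 + 9·139 + 7·599 = 11420; the extra graphic supplies 3948, so y = 3948/10 ≈ 394.80.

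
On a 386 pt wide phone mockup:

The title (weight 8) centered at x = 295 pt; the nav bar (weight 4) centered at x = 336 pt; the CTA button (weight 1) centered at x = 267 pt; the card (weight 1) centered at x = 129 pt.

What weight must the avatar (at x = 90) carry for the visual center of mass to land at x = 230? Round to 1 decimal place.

Existing Σw = 14 (8 + 4 + 1 + 1); existing moment 8·295 + 4·336 + 1·267 + 1·129 = 4100.
Set Σw·x/Σw = 230: (4100 + 90w) = 230·(14 + w).
So w = (230·14 − 4100)/(90 − 230) = -880/-140 ≈ 6.29.

w ≈ 6.3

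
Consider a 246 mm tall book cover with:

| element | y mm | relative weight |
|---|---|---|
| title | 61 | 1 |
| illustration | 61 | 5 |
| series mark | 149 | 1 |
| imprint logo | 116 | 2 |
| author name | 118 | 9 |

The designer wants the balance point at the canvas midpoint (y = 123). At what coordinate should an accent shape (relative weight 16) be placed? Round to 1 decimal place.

After adding the accent shape, total weight = 1 + 5 + 1 + 2 + 9 + 16 = 34.
y: target moment 34×123 = 4182; current 1·61 + 5·61 + 1·149 + 2·116 + 9·118 = 1809; the accent shape supplies 2373, so y = 2373/16 ≈ 148.31.

y ≈ 148.3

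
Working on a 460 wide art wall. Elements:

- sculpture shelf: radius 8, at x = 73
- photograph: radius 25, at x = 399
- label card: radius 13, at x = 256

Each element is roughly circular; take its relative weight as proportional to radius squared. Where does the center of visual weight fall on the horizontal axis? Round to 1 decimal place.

x ≈ 346.5

Weights ∝ r²: sculpture shelf 8² = 64, photograph 25² = 625, label card 13² = 169; Σw = 858.
x-moment: 64·73 + 625·399 + 169·256 = 297311; centroid 297311/858 ≈ 346.52.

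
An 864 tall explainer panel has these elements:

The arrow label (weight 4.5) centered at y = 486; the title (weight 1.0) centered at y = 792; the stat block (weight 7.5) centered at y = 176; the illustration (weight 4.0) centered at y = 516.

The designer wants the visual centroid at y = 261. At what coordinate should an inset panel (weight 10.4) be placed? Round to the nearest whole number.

y ≈ 76

With the inset panel, Σw becomes 4.5 + 1.0 + 7.5 + 4.0 + 10.4 = 27.4.
y: need Σw·y = 27.4·261 = 7151.4. Existing = 4.5·486 + 1.0·792 + 7.5·176 + 4.0·516 = 6363.0. Remainder 788.4 / 10.4 ≈ 75.81.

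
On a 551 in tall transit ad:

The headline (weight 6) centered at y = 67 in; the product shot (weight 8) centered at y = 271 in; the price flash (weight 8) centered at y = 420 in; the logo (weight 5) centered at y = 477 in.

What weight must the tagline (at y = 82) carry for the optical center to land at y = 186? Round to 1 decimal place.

w ≈ 31.7

Existing Σw = 27 (6 + 8 + 8 + 5); existing moment 6·67 + 8·271 + 8·420 + 5·477 = 8315.
For the centroid to hit 186: (8315 + w·82) / (27 + w) = 186.
Solving: w = (186·27 − 8315) / (82 − 186) = -3293 / -104 ≈ 31.66.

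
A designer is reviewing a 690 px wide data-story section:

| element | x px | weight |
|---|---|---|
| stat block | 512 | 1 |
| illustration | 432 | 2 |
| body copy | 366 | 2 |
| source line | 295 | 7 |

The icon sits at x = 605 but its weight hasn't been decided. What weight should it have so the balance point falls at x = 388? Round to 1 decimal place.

Existing Σw = 12 (1 + 2 + 2 + 7); existing moment 1·512 + 2·432 + 2·366 + 7·295 = 4173.
For the centroid to hit 388: (4173 + w·605) / (12 + w) = 388.
So w = (388·12 − 4173)/(605 − 388) = 483/217 ≈ 2.23.

w ≈ 2.2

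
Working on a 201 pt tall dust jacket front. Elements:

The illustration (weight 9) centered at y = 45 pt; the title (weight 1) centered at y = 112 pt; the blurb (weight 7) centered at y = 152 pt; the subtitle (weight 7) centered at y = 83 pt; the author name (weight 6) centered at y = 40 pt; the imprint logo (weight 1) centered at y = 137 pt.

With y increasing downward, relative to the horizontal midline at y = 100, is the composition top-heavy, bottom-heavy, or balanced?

Weights sum to 9 + 1 + 7 + 7 + 6 + 1 = 31.
y: (9·45 + 1·112 + 7·152 + 7·83 + 6·40 + 1·137) / 31 = 2539 / 31 ≈ 81.90
81.9 lies above (smaller y than) the midline 100, so the layout is top-heavy.

top-heavy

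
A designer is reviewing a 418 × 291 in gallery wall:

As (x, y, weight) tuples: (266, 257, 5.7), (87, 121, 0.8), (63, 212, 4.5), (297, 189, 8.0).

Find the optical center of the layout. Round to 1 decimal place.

Weights sum to 5.7 + 0.8 + 4.5 + 8.0 = 19.0.
x: (5.7·266 + 0.8·87 + 4.5·63 + 8.0·297) / 19.0 = 4245.3 / 19.0 ≈ 223.44
y: (5.7·257 + 0.8·121 + 4.5·212 + 8.0·189) / 19.0 = 4027.7 / 19.0 ≈ 211.98

(223.4, 212.0)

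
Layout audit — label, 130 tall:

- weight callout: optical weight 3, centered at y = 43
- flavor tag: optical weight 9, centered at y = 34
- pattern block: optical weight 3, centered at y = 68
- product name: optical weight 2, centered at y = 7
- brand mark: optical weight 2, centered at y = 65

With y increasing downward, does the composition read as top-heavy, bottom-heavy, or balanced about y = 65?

top-heavy

Weights sum to 3 + 9 + 3 + 2 + 2 = 19.
y: (3·43 + 9·34 + 3·68 + 2·7 + 2·65) / 19 = 783 / 19 ≈ 41.21
41.2 vs midline 65 → top-heavy.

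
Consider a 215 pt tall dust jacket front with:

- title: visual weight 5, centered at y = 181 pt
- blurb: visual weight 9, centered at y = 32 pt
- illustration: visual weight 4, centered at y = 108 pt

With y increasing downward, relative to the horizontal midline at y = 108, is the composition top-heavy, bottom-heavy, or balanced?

top-heavy

Weights sum to 5 + 9 + 4 = 18.
Σw·y = 5·181 + 9·32 + 4·108 = 1625, so ȳ = 1625/18 ≈ 90.28.
90.3 lies above (smaller y than) the midline 108, so the layout is top-heavy.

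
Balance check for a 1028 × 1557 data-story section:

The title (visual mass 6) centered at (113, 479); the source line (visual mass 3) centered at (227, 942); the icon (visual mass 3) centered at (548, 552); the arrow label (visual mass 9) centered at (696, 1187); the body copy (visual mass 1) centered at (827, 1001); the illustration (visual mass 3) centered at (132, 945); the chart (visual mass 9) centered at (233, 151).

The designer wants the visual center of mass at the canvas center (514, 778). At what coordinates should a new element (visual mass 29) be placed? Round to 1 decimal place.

New total weight: (6 + 3 + 3 + 9 + 1 + 3 + 9) + 29 = 63.
Along x: (12587 + 29·x) / 63 = 514 (existing moment 6·113 + 3·227 + 3·548 + 9·696 + 1·827 + 3·132 + 9·233 = 12587) ⇒ x = (32382 − 12587) / 29 ≈ 682.59.
Along y: (23234 + 29·y) / 63 = 778 (existing moment 6·479 + 3·942 + 3·552 + 9·1187 + 1·1001 + 3·945 + 9·151 = 23234) ⇒ y = (49014 − 23234) / 29 ≈ 888.97.

(682.6, 889.0)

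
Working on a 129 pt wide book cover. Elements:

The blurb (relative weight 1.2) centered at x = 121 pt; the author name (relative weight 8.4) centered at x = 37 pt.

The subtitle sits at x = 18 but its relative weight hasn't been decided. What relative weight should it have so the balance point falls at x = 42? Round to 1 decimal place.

Existing Σw = 9.6 (1.2 + 8.4); existing moment 1.2·121 + 8.4·37 = 456.0.
Balance at x = 42 requires (456.0 + w·18) / (9.6 + w) = 42.
Solving: w = (42·9.6 − 456.0) / (18 − 42) = -52.8 / -24 ≈ 2.20.

w ≈ 2.2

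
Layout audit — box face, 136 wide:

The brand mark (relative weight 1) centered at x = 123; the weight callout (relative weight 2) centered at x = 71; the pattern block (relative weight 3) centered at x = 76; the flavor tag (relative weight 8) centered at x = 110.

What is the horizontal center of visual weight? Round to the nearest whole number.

x ≈ 98

Total weight = 1 + 2 + 3 + 8 = 14.
x: (1·123 + 2·71 + 3·76 + 8·110) / 14 = 1373 / 14 ≈ 98.07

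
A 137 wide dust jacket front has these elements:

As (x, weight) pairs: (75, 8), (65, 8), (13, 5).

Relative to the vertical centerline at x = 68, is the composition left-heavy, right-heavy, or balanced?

Total weight = 8 + 8 + 5 = 21.
Σw·x = 8·75 + 8·65 + 5·13 = 1185, so x̄ = 1185/21 ≈ 56.43.
Since 56.4 is left of 68, the composition reads left-heavy.

left-heavy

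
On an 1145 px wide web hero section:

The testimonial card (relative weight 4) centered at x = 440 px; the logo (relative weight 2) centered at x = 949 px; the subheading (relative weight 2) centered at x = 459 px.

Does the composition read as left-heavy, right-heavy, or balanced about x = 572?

balanced

Weights sum to 4 + 2 + 2 = 8.
x: (4·440 + 2·949 + 2·459) / 8 = 4576 / 8 ≈ 572.00
572.00 = 572 exactly: balanced.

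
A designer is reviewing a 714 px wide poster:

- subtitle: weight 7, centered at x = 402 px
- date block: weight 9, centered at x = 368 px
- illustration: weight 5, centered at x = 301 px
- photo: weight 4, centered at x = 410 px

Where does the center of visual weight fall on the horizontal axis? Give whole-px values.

Weights sum to 7 + 9 + 5 + 4 = 25.
Σw·x = 7·402 + 9·368 + 5·301 + 4·410 = 9271, so x̄ = 9271/25 ≈ 370.84.

x ≈ 371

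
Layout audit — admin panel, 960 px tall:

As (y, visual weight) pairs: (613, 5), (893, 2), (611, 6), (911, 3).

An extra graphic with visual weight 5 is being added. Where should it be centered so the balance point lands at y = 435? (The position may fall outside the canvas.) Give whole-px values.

New total weight: (5 + 2 + 6 + 3) + 5 = 21.
y: target moment 21×435 = 9135; current 5·613 + 2·893 + 6·611 + 3·911 = 11250; the extra graphic supplies -2115, so y = -2115/5 ≈ -423.00.

y ≈ -423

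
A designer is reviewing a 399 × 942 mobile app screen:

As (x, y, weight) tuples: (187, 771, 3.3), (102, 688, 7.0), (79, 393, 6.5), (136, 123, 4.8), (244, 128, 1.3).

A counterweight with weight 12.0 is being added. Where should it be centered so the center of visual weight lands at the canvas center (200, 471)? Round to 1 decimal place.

(347.1, 480.5)

After adding the counterweight, total weight = 3.3 + 7.0 + 6.5 + 4.8 + 1.3 + 12.0 = 34.9.
x: need Σw·x = 34.9·200 = 6980.0. Existing = 3.3·187 + 7.0·102 + 6.5·79 + 4.8·136 + 1.3·244 = 2814.6. Remainder 4165.4 / 12.0 ≈ 347.12.
y: need Σw·y = 34.9·471 = 16437.9. Existing = 3.3·771 + 7.0·688 + 6.5·393 + 4.8·123 + 1.3·128 = 10671.6. Remainder 5766.3 / 12.0 ≈ 480.52.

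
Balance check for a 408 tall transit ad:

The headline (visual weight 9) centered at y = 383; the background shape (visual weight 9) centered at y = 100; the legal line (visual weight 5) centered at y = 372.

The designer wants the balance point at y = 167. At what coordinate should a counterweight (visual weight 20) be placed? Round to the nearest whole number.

y ≈ 49

New total weight: (9 + 9 + 5) + 20 = 43.
Along y: (6207 + 20·y) / 43 = 167 (existing moment 9·383 + 9·100 + 5·372 = 6207) ⇒ y = (7181 − 6207) / 20 ≈ 48.70.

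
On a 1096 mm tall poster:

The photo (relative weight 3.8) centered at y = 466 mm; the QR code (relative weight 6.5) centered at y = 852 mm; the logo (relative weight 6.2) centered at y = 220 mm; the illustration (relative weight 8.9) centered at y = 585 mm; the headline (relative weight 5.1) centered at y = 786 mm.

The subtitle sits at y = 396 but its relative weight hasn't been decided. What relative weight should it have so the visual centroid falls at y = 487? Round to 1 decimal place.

Known weights sum to 3.8 + 6.5 + 6.2 + 8.9 + 5.1 = 30.5; their moment is 3.8·466 + 6.5·852 + 6.2·220 + 8.9·585 + 5.1·786 = 17887.9.
Balance at y = 487 requires (17887.9 + w·396) / (30.5 + w) = 487.
Rearranging, w·(396 − 487) = 487·30.5 − 17887.9 = -3034.4, so w ≈ -3034.4/-91 = 33.35.

w ≈ 33.3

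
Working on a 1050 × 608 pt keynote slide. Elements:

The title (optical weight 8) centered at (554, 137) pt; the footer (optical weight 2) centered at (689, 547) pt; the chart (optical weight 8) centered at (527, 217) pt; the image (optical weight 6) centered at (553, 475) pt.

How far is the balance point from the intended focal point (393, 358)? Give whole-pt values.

Total weight = 8 + 2 + 8 + 6 = 24.
Σw·x = 8·554 + 2·689 + 8·527 + 6·553 = 13344, so x̄ = 13344/24 ≈ 556.00.
Σw·y = 8·137 + 2·547 + 8·217 + 6·475 = 6776, so ȳ = 6776/24 ≈ 282.33.
From (393, 358): dx = 163.00, dy = -75.67, so the distance is √(dx²+dy²) ≈ 179.71.

≈ 180 pt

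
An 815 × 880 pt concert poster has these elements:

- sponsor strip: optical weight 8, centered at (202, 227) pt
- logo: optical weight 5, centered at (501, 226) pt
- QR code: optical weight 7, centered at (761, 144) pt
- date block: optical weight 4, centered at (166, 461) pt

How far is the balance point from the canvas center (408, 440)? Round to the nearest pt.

Weights sum to 8 + 5 + 7 + 4 = 24.
x-moment: 8·202 + 5·501 + 7·761 + 4·166 = 10112; centroid 10112/24 ≈ 421.33.
y-moment: 8·227 + 5·226 + 7·144 + 4·461 = 5798; centroid 5798/24 ≈ 241.58.
Relative to (408, 440): Δ = (13.33, -198.42); |Δ| = √(13.33² + -198.42²) ≈ 198.86.

≈ 199 pt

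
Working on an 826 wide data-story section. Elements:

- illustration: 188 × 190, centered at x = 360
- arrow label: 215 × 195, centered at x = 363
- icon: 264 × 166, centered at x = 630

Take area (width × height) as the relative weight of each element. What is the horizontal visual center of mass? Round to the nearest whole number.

x ≈ 458

Taking area as weight: illustration 188·190 = 35720, arrow label 215·195 = 41925, icon 264·166 = 43824. Sum 121469.
x: (35720·360 + 41925·363 + 43824·630) / 121469 = 55687095 / 121469 ≈ 458.45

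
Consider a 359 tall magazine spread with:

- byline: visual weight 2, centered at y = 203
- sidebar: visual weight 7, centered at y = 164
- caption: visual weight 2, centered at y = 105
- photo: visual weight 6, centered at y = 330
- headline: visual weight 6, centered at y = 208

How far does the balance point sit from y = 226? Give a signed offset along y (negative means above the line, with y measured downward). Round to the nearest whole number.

Total weight = 2 + 7 + 2 + 6 + 6 = 23.
y: (2·203 + 7·164 + 2·105 + 6·330 + 6·208) / 23 = 4992 / 23 ≈ 217.04
Offset from y = 226: 217.04 − 226 ≈ -8.96.

≈ -9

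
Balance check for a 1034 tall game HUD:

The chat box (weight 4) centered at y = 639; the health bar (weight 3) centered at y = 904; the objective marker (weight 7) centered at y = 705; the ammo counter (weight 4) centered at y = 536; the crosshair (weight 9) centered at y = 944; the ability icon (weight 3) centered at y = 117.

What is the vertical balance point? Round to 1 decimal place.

Σw = 4 + 3 + 7 + 4 + 9 + 3 = 30.
y: moment 21194 / weight 30 ≈ 706.47

y ≈ 706.5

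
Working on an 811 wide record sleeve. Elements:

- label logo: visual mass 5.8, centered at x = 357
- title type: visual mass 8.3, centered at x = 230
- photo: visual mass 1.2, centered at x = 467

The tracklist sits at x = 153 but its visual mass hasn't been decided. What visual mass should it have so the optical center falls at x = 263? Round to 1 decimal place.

Known weights sum to 5.8 + 8.3 + 1.2 = 15.3; their moment is 5.8·357 + 8.3·230 + 1.2·467 = 4540.0.
For the centroid to hit 263: (4540.0 + w·153) / (15.3 + w) = 263.
Solving: w = (263·15.3 − 4540.0) / (153 − 263) = -516.1 / -110 ≈ 4.69.

w ≈ 4.7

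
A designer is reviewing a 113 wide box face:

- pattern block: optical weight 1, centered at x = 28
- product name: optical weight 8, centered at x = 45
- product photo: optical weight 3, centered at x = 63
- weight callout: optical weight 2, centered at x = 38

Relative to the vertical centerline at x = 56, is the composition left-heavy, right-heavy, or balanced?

Weights sum to 1 + 8 + 3 + 2 = 14.
Σw·x = 1·28 + 8·45 + 3·63 + 2·38 = 653, so x̄ = 653/14 ≈ 46.64.
Since 46.6 is left of 56, the composition reads left-heavy.

left-heavy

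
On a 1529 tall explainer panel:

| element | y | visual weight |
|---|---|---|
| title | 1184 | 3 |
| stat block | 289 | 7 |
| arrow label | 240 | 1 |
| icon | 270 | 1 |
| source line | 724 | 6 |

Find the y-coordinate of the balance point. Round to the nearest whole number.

Total weight = 3 + 7 + 1 + 1 + 6 = 18.
y: (3·1184 + 7·289 + 1·240 + 1·270 + 6·724) / 18 = 10429 / 18 ≈ 579.39

y ≈ 579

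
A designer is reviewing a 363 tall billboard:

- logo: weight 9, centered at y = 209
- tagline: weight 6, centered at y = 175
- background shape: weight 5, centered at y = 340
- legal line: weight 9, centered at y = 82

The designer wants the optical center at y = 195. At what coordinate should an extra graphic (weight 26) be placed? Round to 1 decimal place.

y ≈ 206.0

With the extra graphic, Σw becomes 9 + 6 + 5 + 9 + 26 = 55.
Along y: (5369 + 26·y) / 55 = 195 (existing moment 9·209 + 6·175 + 5·340 + 9·82 = 5369) ⇒ y = (10725 − 5369) / 26 ≈ 206.00.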